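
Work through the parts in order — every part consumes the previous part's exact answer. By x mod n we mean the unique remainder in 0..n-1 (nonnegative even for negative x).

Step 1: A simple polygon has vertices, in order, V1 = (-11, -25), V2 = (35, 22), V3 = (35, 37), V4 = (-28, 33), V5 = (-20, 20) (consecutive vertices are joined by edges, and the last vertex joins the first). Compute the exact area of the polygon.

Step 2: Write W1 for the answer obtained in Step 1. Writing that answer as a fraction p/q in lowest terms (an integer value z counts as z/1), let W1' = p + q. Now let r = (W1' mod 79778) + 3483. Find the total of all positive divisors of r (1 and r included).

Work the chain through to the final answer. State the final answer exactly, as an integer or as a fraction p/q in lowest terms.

Step 1: cross terms: (-11*22 - 35*-25)=633, (35*37 - 35*22)=525, (35*33 - -28*37)=2191, (-28*20 - -20*33)=100, (-20*-25 - -11*20)=720; twice the area = |4169| = 4169; area = 4169/2; answer 4169/2
Step 2: W1 = 4169/2; threaded value p + q = 4171; r = 7654; 7654 = 2 * 43 * 89; sigma = (1 + 2) * (1 + 43) * (1 + 89) = 3 * 44 * 90 = 11880; answer 11880

11880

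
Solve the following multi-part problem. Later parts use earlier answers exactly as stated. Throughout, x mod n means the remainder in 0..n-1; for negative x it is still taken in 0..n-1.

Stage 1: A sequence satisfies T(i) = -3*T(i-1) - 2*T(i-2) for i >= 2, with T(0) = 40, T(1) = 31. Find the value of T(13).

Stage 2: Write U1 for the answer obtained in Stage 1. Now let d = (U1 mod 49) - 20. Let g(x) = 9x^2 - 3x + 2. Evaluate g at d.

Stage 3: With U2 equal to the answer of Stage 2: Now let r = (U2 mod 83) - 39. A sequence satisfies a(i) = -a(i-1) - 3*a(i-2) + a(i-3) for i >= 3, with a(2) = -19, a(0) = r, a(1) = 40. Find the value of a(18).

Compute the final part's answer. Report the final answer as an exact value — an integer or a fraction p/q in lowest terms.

Stage 1: T(2) = -3*(31) - 2*(40) = -173; iterating: T(2)=-173, T(3)=457, T(4)=-1025, T(5)=2161, T(6)=-4433, T(7)=8977, T(8)=-18065, T(9)=36241, T(10)=-72593, T(11)=145297, T(12)=-290705, T(13)=581521; answer 581521
Stage 2: U1 = 581521; d = 18; 9*(18)^2 - 3*(18)^1 + 2 = (2916) + (-54) + (2) = 2864; answer 2864
Stage 3: U2 = 2864; r = 3; a(3) = -1*(-19) - 3*(40) + 1*(3) = -98; iterating: a(3)=-98, a(4)=195, a(5)=80, a(6)=-763, a(7)=718, a(8)=1651, a(9)=-4568, a(10)=333, a(11)=15022, a(12)=-20589, a(13)=-24144, a(14)=100933, a(15)=-49090, a(16)=-277853, a(17)=526056, a(18)=258413; answer 258413

258413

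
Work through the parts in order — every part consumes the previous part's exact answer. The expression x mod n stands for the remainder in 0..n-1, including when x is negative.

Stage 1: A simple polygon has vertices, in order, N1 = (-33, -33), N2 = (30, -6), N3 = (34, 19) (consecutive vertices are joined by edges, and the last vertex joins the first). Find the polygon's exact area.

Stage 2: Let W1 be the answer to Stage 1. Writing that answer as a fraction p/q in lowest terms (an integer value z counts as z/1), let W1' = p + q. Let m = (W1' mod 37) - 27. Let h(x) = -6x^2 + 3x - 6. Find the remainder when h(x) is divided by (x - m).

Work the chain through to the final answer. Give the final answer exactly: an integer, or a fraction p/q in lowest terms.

Stage 1: cross terms: (-33*-6 - 30*-33)=1188, (30*19 - 34*-6)=774, (34*-33 - -33*19)=-495; twice the area = |1467| = 1467; area = 1467/2; answer 1467/2
Stage 2: W1 = 1467/2; threaded value p + q = 1469; m = -1; remainder = value at the root: -6*(-1)^2 + 3*(-1)^1 - 6 = (-6) + (-3) + (-6) = -15; answer -15

-15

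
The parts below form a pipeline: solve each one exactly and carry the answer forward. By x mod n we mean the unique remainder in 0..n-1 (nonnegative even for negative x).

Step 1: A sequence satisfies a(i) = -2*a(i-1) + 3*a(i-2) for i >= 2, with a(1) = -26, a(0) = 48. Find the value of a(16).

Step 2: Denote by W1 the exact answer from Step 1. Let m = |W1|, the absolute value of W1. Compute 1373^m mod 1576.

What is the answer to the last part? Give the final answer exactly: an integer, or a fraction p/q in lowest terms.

Step 1: a(2) = -2*(-26) + 3*(48) = 196; iterating: a(2)=196, a(3)=-470, a(4)=1528, a(5)=-4466, a(6)=13516, a(7)=-40430, a(8)=121408, a(9)=-364106, a(10)=1092436, a(11)=-3277190, a(12)=9831688, a(13)=-29494946, a(14)=88484956, a(15)=-265454750, a(16)=796364368; answer 796364368
Step 2: W1 = 796364368; m = 796364368; squarings mod 1576: 1373^1=1373, 1373^2=233, 1373^4=705, 1373^8=585, 1373^16=233, 1373^32=705, 1373^64=585, 1373^128=233, 1373^256=705, 1373^512=585, 1373^1024=233, 1373^2048=705, 1373^4096=585, 1373^8192=233, 1373^16384=705, 1373^32768=585, 1373^65536=233, 1373^131072=705, 1373^262144=585, 1373^524288=233, 1373^1048576=705, 1373^2097152=585, 1373^4194304=233, 1373^8388608=705, 1373^16777216=585, 1373^33554432=233, 1373^67108864=705, 1373^134217728=585, 1373^268435456=233, 1373^536870912=705; 1373^796364368 = 1373^16 * 1373^64 * 1373^512 * 1373^1024 * 1373^2048 * 1373^32768 * 1373^65536 * 1373^131072 * 1373^262144 * 1373^1048576 * 1373^2097152 * 1373^4194304 * 1373^16777216 * 1373^33554432 * 1373^67108864 * 1373^134217728 * 1373^536870912 = 233 (mod 1576); answer 233

233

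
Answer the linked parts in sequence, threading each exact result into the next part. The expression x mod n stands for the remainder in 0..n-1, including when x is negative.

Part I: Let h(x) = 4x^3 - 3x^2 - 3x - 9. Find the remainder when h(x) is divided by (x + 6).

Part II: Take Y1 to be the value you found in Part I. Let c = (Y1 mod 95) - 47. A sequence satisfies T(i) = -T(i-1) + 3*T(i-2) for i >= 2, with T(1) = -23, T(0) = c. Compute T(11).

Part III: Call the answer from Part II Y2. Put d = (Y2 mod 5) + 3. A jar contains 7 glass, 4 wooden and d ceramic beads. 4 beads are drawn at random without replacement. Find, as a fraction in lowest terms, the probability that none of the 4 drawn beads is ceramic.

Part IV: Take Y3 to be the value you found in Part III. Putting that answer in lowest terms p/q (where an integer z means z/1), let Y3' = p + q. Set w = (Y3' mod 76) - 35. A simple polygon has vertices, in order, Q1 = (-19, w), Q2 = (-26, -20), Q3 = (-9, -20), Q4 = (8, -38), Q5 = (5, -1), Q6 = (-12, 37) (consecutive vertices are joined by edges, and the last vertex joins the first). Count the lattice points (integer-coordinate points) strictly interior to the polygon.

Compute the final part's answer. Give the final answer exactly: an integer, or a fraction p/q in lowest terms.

1141

Part I: remainder = value at the root: 4*(-6)^3 - 3*(-6)^2 - 3*(-6)^1 - 9 = (-864) + (-108) + (18) + (-9) = -963; answer -963
Part II: Y1 = -963; c = 35; T(2) = -1*(-23) + 3*(35) = 128; iterating: T(2)=128, T(3)=-197, T(4)=581, T(5)=-1172, T(6)=2915, T(7)=-6431, T(8)=15176, T(9)=-34469, T(10)=79997, T(11)=-183404; answer -183404
Part III: Y2 = -183404; d = 4; total draws C(15,4) = 1365; favorable C(11,4) = 330; P = 22/91; answer 22/91
Part IV: Y3 = 22/91; threaded value p + q = 113; w = 2; cross terms: (-19*-20 - -26*2)=432, (-26*-20 - -9*-20)=340, (-9*-38 - 8*-20)=502, (8*-1 - 5*-38)=182, (5*37 - -12*-1)=173, (-12*2 - -19*37)=679; twice the area = |2308| = 2308; area = 1154; boundary points = 1 + 17 + 1 + 1 + 1 + 7 = 28; strictly interior points = area - boundary/2 + 1 = 1141; answer 1141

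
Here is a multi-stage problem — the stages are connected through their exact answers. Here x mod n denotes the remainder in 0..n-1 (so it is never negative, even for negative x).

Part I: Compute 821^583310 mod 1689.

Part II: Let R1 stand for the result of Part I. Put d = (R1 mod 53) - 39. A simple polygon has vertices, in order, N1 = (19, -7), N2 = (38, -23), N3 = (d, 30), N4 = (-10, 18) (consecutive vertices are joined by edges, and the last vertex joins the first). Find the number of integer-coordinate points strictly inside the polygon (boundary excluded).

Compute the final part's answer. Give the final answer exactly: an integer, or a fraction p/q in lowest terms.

Part I: squarings mod 1689: 821^1=821, 821^2=130, 821^4=10, 821^8=100, 821^16=1555, 821^32=1066, 821^64=1348, 821^128=1429, 821^256=40, 821^512=1600, 821^1024=1165, 821^2048=958, 821^4096=637, 821^8192=409, 821^16384=70, 821^32768=1522, 821^65536=865, 821^131072=1687, 821^262144=4, 821^524288=16; 821^583310 = 821^2 * 821^4 * 821^8 * 821^128 * 821^512 * 821^1024 * 821^8192 * 821^16384 * 821^32768 * 821^524288 = 799 (mod 1689); answer 799
Part II: R1 = 799; d = -35; cross terms: (19*-23 - 38*-7)=-171, (38*30 - -35*-23)=335, (-35*18 - -10*30)=-330, (-10*-7 - 19*18)=-272; twice the area = |-438| = 438; area = 219; boundary points = 1 + 1 + 1 + 1 = 4; strictly interior points = area - boundary/2 + 1 = 218; answer 218

218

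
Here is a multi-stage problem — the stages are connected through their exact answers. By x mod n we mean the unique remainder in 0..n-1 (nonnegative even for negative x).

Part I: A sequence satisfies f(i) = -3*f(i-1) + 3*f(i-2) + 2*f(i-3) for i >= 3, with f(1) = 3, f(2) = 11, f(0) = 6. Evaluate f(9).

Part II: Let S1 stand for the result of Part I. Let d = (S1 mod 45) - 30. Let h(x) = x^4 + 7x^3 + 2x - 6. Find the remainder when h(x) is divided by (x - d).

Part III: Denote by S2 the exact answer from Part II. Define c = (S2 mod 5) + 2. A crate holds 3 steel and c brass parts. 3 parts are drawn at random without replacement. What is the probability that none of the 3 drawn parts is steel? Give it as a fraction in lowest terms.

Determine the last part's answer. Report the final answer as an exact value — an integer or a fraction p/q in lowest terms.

Part I: f(3) = -3*(11) + 3*(3) + 2*(6) = -12; iterating: f(3)=-12, f(4)=75, f(5)=-239, f(6)=918, f(7)=-3321, f(8)=12239, f(9)=-44844; answer -44844
Part II: S1 = -44844; d = -9; remainder = value at the root: 1*(-9)^4 + 7*(-9)^3 + 2*(-9)^1 - 6 = (6561) + (-5103) + (-18) + (-6) = 1434; answer 1434
Part III: S2 = 1434; c = 6; total draws C(9,3) = 84; favorable C(6,3) = 20; P = 5/21; answer 5/21

5/21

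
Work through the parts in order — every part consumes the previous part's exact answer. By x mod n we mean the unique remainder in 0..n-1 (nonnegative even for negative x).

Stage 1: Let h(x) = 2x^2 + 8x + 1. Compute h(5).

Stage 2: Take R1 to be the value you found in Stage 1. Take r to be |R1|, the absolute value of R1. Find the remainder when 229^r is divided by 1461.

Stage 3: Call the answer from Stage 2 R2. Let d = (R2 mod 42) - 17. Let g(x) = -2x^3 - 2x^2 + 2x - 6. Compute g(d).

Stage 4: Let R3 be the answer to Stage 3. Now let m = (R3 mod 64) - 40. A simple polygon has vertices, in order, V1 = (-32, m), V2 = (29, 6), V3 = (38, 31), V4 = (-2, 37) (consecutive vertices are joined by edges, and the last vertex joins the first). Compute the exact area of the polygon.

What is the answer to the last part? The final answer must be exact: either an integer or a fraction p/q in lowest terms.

3627/2

Stage 1: 2*(5)^2 + 8*(5)^1 + 1 = (50) + (40) + (1) = 91; answer 91
Stage 2: R1 = 91; r = 91; squarings mod 1461: 229^1=229, 229^2=1306, 229^4=649, 229^8=433, 229^16=481, 229^32=523, 229^64=322; 229^91 = 229^1 * 229^2 * 229^8 * 229^16 * 229^64 = 316 (mod 1461); answer 316
Stage 3: R2 = 316; d = 5; -2*(5)^3 - 2*(5)^2 + 2*(5)^1 - 6 = (-250) + (-50) + (10) + (-6) = -296; answer -296
Stage 4: R3 = -296; m = -16; cross terms: (-32*6 - 29*-16)=272, (29*31 - 38*6)=671, (38*37 - -2*31)=1468, (-2*-16 - -32*37)=1216; twice the area = |3627| = 3627; area = 3627/2; answer 3627/2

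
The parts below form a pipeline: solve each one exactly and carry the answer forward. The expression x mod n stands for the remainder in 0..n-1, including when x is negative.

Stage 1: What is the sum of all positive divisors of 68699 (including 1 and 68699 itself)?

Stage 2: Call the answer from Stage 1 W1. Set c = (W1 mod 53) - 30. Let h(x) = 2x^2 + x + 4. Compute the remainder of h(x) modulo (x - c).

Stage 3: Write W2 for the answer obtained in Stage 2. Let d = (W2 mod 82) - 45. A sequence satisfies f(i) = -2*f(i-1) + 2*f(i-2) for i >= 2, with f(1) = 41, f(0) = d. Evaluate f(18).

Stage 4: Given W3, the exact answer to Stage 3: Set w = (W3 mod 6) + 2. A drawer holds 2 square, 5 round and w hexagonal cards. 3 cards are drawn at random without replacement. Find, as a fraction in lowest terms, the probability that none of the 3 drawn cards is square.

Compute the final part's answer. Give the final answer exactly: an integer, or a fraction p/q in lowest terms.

5/12

Stage 1: 68699 is prime, so its only divisors are 1 and 68699; sigma = 1 + 68699 = 68700; answer 68700
Stage 2: W1 = 68700; c = -18; remainder = value at the root: 2*(-18)^2 + 1*(-18)^1 + 4 = (648) + (-18) + (4) = 634; answer 634
Stage 3: W2 = 634; d = 15; f(2) = -2*(41) + 2*(15) = -52; iterating: f(2)=-52, f(3)=186, f(4)=-476, f(5)=1324, f(6)=-3600, f(7)=9848, f(8)=-26896, f(9)=73488, f(10)=-200768, f(11)=548512, f(12)=-1498560, f(13)=4094144, f(14)=-11185408, f(15)=30559104, f(16)=-83489024, f(17)=228096256, f(18)=-623170560; answer -623170560
Stage 4: W3 = -623170560; w = 2; total draws C(9,3) = 84; favorable C(7,3) = 35; P = 5/12; answer 5/12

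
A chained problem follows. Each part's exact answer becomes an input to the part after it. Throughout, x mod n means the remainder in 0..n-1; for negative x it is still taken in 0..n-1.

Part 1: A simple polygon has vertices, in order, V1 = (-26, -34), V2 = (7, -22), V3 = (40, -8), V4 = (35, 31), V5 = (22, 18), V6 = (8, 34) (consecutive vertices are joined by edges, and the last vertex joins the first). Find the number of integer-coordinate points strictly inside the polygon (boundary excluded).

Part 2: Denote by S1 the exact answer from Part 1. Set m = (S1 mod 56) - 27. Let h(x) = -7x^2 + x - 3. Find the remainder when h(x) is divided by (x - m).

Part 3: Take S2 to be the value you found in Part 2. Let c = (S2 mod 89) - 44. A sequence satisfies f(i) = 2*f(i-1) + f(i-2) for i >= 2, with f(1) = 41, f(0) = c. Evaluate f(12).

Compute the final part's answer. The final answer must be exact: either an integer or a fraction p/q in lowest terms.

Part 1: cross terms: (-26*-22 - 7*-34)=810, (7*-8 - 40*-22)=824, (40*31 - 35*-8)=1520, (35*18 - 22*31)=-52, (22*34 - 8*18)=604, (8*-34 - -26*34)=612; twice the area = |4318| = 4318; area = 2159; boundary points = 3 + 1 + 1 + 13 + 2 + 34 = 54; strictly interior points = area - boundary/2 + 1 = 2133; answer 2133
Part 2: S1 = 2133; m = -22; remainder = value at the root: -7*(-22)^2 + 1*(-22)^1 - 3 = (-3388) + (-22) + (-3) = -3413; answer -3413
Part 3: S2 = -3413; c = 14; f(2) = 2*(41) + 1*(14) = 96; iterating: f(2)=96, f(3)=233, f(4)=562, f(5)=1357, f(6)=3276, f(7)=7909, f(8)=19094, f(9)=46097, f(10)=111288, f(11)=268673, f(12)=648634; answer 648634

648634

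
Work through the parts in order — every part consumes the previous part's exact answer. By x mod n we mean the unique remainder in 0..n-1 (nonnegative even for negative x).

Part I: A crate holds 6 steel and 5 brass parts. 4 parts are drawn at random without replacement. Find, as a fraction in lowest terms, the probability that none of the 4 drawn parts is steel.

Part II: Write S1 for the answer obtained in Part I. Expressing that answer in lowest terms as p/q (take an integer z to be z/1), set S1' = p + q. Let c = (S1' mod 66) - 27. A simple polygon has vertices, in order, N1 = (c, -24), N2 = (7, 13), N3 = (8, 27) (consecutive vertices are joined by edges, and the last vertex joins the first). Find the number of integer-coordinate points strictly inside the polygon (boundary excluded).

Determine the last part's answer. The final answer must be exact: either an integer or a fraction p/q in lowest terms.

Part I: total draws C(11,4) = 330; favorable C(5,4) = 5; P = 1/66; answer 1/66
Part II: S1 = 1/66; threaded value p + q = 67; c = -26; cross terms: (-26*13 - 7*-24)=-170, (7*27 - 8*13)=85, (8*-24 - -26*27)=510; twice the area = |425| = 425; area = 425/2; boundary points = 1 + 1 + 17 = 19; strictly interior points = area - boundary/2 + 1 = 204; answer 204

204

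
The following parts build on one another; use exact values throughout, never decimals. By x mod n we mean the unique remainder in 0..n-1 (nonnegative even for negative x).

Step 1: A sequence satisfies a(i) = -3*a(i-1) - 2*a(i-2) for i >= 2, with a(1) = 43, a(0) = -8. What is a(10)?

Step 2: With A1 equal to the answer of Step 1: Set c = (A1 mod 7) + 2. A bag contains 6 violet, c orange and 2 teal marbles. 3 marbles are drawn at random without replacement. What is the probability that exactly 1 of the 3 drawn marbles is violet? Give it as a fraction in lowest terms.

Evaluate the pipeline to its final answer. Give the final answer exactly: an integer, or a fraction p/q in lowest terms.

27/56

Step 1: a(2) = -3*(43) - 2*(-8) = -113; iterating: a(2)=-113, a(3)=253, a(4)=-533, a(5)=1093, a(6)=-2213, a(7)=4453, a(8)=-8933, a(9)=17893, a(10)=-35813; answer -35813
Step 2: A1 = -35813; c = 8; total draws C(16,3) = 560; favorable C(6,1)*C(10,2) = 270; P = 27/56; answer 27/56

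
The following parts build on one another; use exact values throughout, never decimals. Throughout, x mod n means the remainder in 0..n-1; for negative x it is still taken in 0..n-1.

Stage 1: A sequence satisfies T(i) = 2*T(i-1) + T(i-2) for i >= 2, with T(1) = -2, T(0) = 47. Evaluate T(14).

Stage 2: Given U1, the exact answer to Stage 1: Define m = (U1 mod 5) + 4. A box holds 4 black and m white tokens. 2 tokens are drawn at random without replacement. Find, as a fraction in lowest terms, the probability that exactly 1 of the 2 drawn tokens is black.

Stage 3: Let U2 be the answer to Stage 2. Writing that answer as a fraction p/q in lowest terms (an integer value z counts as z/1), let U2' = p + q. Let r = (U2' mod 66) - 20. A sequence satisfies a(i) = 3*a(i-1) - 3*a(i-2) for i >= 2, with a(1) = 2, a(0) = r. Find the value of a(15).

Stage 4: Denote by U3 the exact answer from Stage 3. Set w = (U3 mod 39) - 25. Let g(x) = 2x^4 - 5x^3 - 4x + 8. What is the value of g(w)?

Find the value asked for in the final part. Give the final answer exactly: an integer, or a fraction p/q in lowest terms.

Stage 1: T(2) = 2*(-2) + 1*(47) = 43; iterating: T(2)=43, T(3)=84, T(4)=211, T(5)=506, T(6)=1223, T(7)=2952, T(8)=7127, T(9)=17206, T(10)=41539, T(11)=100284, T(12)=242107, T(13)=584498, T(14)=1411103; answer 1411103
Stage 2: U1 = 1411103; m = 7; total draws C(11,2) = 55; favorable C(4,1)*C(7,1) = 28; P = 28/55; answer 28/55
Stage 3: U2 = 28/55; threaded value p + q = 83; r = -3; a(2) = 3*(2) - 3*(-3) = 15; iterating: a(2)=15, a(3)=39, a(4)=72, a(5)=99, a(6)=81, a(7)=-54, a(8)=-405, a(9)=-1053, a(10)=-1944, a(11)=-2673, a(12)=-2187, a(13)=1458, a(14)=10935, a(15)=28431; answer 28431
Stage 4: U3 = 28431; w = -25; 2*(-25)^4 - 5*(-25)^3 - 4*(-25)^1 + 8 = (781250) + (78125) + (100) + (8) = 859483; answer 859483

859483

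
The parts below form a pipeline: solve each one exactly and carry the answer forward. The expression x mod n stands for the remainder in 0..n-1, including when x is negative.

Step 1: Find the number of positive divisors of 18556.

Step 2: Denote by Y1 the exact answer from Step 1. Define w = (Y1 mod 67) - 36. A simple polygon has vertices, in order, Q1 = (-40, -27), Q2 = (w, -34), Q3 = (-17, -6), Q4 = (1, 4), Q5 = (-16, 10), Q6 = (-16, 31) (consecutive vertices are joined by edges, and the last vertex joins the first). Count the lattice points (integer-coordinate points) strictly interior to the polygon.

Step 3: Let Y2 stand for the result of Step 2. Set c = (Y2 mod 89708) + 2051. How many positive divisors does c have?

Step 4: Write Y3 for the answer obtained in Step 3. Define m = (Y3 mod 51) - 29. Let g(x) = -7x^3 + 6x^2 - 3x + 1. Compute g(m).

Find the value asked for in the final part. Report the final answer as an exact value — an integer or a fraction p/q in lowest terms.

Step 1: 18556 = 2^2 * 4639; number of divisors = (2+1) * (1+1) = 6; answer 6
Step 2: Y1 = 6; w = -30; cross terms: (-40*-34 - -30*-27)=550, (-30*-6 - -17*-34)=-398, (-17*4 - 1*-6)=-62, (1*10 - -16*4)=74, (-16*31 - -16*10)=-336, (-16*-27 - -40*31)=1672; twice the area = |1500| = 1500; area = 750; boundary points = 1 + 1 + 2 + 1 + 21 + 2 = 28; strictly interior points = area - boundary/2 + 1 = 737; answer 737
Step 3: Y2 = 737; c = 2788; 2788 = 2^2 * 17 * 41; number of divisors = (2+1) * (1+1) * (1+1) = 12; answer 12
Step 4: Y3 = 12; m = -17; -7*(-17)^3 + 6*(-17)^2 - 3*(-17)^1 + 1 = (34391) + (1734) + (51) + (1) = 36177; answer 36177

36177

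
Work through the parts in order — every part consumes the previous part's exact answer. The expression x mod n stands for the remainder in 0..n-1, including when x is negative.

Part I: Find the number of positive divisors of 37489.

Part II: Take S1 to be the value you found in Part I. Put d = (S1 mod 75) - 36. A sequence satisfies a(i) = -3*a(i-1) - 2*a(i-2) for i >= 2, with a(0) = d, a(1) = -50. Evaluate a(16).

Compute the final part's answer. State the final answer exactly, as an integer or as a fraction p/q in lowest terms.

Part I: 37489 is prime, so its only divisors are 1 and 37489; count = 2; answer 2
Part II: S1 = 2; d = -34; a(2) = -3*(-50) - 2*(-34) = 218; iterating: a(2)=218, a(3)=-554, a(4)=1226, a(5)=-2570, a(6)=5258, a(7)=-10634, a(8)=21386, a(9)=-42890, a(10)=85898, a(11)=-171914, a(12)=343946, a(13)=-688010, a(14)=1376138, a(15)=-2752394, a(16)=5504906; answer 5504906

5504906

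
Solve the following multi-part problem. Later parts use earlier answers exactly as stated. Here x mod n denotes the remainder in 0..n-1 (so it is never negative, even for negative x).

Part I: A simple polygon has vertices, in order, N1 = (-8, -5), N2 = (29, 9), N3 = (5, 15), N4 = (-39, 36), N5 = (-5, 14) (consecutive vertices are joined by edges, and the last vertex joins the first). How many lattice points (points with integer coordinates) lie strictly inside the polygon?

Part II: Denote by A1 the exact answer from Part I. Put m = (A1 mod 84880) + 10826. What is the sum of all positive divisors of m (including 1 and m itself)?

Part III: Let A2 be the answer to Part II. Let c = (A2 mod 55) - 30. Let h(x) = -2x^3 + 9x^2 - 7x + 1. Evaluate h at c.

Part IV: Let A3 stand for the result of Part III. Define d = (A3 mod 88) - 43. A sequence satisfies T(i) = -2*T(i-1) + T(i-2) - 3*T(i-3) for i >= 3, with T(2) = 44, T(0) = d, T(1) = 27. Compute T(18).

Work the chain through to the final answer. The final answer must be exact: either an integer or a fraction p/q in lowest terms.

Part I: cross terms: (-8*9 - 29*-5)=73, (29*15 - 5*9)=390, (5*36 - -39*15)=765, (-39*14 - -5*36)=-366, (-5*-5 - -8*14)=137; twice the area = |999| = 999; area = 999/2; boundary points = 1 + 6 + 1 + 2 + 1 = 11; strictly interior points = area - boundary/2 + 1 = 495; answer 495
Part II: A1 = 495; m = 11321; 11321 is prime, so its only divisors are 1 and 11321; sigma = 1 + 11321 = 11322; answer 11322
Part III: A2 = 11322; c = 17; -2*(17)^3 + 9*(17)^2 - 7*(17)^1 + 1 = (-9826) + (2601) + (-119) + (1) = -7343; answer -7343
Part IV: A3 = -7343; d = 6; T(3) = -2*(44) + 1*(27) - 3*(6) = -79; iterating: T(3)=-79, T(4)=121, T(5)=-453, T(6)=1264, T(7)=-3344, T(8)=9311, T(9)=-25758, T(10)=70859, T(11)=-195409, T(12)=538951, T(13)=-1485888, T(14)=4096954, T(15)=-11296649, T(16)=31147916, T(17)=-85883343, T(18)=236804549; answer 236804549

236804549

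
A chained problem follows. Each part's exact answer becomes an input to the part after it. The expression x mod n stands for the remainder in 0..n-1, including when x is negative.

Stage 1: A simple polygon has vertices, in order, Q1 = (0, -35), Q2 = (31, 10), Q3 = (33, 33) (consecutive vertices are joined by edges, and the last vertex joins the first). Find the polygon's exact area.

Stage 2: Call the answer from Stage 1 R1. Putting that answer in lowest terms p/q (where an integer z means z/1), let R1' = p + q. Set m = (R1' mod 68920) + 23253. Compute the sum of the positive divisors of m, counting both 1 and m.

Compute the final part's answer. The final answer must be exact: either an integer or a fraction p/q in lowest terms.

Stage 1: cross terms: (0*10 - 31*-35)=1085, (31*33 - 33*10)=693, (33*-35 - 0*33)=-1155; twice the area = |623| = 623; area = 623/2; answer 623/2
Stage 2: R1 = 623/2; threaded value p + q = 625; m = 23878; 23878 = 2 * 11939; sigma = (1 + 2) * (1 + 11939) = 3 * 11940 = 35820; answer 35820

35820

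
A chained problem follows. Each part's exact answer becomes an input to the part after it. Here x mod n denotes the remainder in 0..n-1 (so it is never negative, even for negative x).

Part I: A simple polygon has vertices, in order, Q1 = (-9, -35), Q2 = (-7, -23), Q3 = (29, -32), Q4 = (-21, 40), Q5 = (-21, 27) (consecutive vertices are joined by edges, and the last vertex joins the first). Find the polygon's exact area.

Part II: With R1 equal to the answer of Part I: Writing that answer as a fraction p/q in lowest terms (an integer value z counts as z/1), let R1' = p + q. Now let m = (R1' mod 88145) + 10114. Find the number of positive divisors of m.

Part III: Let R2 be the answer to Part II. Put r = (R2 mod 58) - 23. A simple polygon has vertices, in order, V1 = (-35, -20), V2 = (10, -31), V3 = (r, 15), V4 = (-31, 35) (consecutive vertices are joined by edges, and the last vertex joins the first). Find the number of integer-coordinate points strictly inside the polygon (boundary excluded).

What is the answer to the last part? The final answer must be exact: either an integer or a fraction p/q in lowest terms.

Part I: cross terms: (-9*-23 - -7*-35)=-38, (-7*-32 - 29*-23)=891, (29*40 - -21*-32)=488, (-21*27 - -21*40)=273, (-21*-35 - -9*27)=978; twice the area = |2592| = 2592; area = 1296; answer 1296
Part II: R1 = 1296; threaded value p + q = 1297; m = 11411; 11411 is prime, so its only divisors are 1 and 11411; count = 2; answer 2
Part III: R2 = 2; r = -21; cross terms: (-35*-31 - 10*-20)=1285, (10*15 - -21*-31)=-501, (-21*35 - -31*15)=-270, (-31*-20 - -35*35)=1845; twice the area = |2359| = 2359; area = 2359/2; boundary points = 1 + 1 + 10 + 1 = 13; strictly interior points = area - boundary/2 + 1 = 1174; answer 1174

1174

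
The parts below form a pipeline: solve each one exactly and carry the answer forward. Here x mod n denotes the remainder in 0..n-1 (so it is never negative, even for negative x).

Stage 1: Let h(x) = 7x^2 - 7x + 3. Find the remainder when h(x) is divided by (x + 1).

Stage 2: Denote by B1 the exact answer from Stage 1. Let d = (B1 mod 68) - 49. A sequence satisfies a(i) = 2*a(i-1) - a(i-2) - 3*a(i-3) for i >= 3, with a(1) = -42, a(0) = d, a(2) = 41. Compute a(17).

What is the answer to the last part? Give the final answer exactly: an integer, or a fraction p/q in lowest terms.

Stage 1: remainder = value at the root: 7*(-1)^2 - 7*(-1)^1 + 3 = (7) + (7) + (3) = 17; answer 17
Stage 2: B1 = 17; d = -32; a(3) = 2*(41) - 1*(-42) - 3*(-32) = 220; iterating: a(3)=220, a(4)=525, a(5)=707, a(6)=229, a(7)=-1824, a(8)=-5998, a(9)=-10859, a(10)=-10248, a(11)=8357, a(12)=59539, a(13)=141465, a(14)=198320, a(15)=76558, a(16)=-469599, a(17)=-1610716; answer -1610716

-1610716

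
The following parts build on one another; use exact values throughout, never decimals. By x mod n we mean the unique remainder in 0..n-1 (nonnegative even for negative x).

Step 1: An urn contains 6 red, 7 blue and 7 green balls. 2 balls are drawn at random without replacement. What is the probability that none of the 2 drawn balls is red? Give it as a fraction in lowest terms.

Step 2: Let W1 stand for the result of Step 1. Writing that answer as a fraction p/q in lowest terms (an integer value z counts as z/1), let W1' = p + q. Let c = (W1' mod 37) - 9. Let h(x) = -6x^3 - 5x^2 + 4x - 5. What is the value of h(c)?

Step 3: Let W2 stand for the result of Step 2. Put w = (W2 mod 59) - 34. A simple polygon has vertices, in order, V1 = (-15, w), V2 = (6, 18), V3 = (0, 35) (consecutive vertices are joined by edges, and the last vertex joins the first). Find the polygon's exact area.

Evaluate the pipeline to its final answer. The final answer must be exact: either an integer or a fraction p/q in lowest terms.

Step 1: total draws C(20,2) = 190; favorable C(14,2) = 91; P = 91/190; answer 91/190
Step 2: W1 = 91/190; threaded value p + q = 281; c = 13; -6*(13)^3 - 5*(13)^2 + 4*(13)^1 - 5 = (-13182) + (-845) + (52) + (-5) = -13980; answer -13980
Step 3: W2 = -13980; w = -31; cross terms: (-15*18 - 6*-31)=-84, (6*35 - 0*18)=210, (0*-31 - -15*35)=525; twice the area = |651| = 651; area = 651/2; answer 651/2

651/2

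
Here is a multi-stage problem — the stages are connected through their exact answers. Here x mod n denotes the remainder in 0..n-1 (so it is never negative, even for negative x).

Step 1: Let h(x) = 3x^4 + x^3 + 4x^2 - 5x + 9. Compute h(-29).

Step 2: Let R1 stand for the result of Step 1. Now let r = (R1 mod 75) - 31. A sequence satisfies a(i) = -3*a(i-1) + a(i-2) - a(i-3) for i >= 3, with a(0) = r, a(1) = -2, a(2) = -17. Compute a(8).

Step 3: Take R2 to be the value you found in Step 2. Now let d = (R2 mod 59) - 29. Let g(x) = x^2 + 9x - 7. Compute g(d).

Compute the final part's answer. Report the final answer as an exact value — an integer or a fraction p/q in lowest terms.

105

Step 1: 3*(-29)^4 + 1*(-29)^3 + 4*(-29)^2 - 5*(-29)^1 + 9 = (2121843) + (-24389) + (3364) + (145) + (9) = 2100972; answer 2100972
Step 2: R1 = 2100972; r = 41; a(3) = -3*(-17) + 1*(-2) - 1*(41) = 8; iterating: a(3)=8, a(4)=-39, a(5)=142, a(6)=-473, a(7)=1600, a(8)=-5415; answer -5415
Step 3: R2 = -5415; d = -16; 1*(-16)^2 + 9*(-16)^1 - 7 = (256) + (-144) + (-7) = 105; answer 105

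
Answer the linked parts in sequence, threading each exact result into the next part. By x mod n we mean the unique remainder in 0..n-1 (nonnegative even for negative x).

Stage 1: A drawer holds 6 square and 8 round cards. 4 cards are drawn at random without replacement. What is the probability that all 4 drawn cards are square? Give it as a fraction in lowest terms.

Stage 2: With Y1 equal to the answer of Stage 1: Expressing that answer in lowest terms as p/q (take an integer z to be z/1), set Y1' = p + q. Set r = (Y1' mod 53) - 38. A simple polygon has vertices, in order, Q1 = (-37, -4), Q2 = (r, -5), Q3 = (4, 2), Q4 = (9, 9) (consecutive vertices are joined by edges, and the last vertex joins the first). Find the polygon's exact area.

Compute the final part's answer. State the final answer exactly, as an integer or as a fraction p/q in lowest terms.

Stage 1: total draws C(14,4) = 1001; favorable C(6,4) = 15; P = 15/1001; answer 15/1001
Stage 2: Y1 = 15/1001; threaded value p + q = 1016; r = -29; cross terms: (-37*-5 - -29*-4)=69, (-29*2 - 4*-5)=-38, (4*9 - 9*2)=18, (9*-4 - -37*9)=297; twice the area = |346| = 346; area = 173; answer 173

173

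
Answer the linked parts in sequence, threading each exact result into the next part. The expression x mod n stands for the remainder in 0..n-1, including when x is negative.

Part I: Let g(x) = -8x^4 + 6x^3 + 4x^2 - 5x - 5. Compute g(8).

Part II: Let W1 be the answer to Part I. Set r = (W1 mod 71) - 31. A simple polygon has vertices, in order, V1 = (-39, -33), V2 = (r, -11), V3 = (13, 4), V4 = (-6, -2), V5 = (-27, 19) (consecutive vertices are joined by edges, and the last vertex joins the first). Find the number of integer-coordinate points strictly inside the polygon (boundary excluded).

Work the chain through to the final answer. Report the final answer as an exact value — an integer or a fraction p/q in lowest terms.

Part I: -8*(8)^4 + 6*(8)^3 + 4*(8)^2 - 5*(8)^1 - 5 = (-32768) + (3072) + (256) + (-40) + (-5) = -29485; answer -29485
Part II: W1 = -29485; r = 20; cross terms: (-39*-11 - 20*-33)=1089, (20*4 - 13*-11)=223, (13*-2 - -6*4)=-2, (-6*19 - -27*-2)=-168, (-27*-33 - -39*19)=1632; twice the area = |2774| = 2774; area = 1387; boundary points = 1 + 1 + 1 + 21 + 4 = 28; strictly interior points = area - boundary/2 + 1 = 1374; answer 1374

1374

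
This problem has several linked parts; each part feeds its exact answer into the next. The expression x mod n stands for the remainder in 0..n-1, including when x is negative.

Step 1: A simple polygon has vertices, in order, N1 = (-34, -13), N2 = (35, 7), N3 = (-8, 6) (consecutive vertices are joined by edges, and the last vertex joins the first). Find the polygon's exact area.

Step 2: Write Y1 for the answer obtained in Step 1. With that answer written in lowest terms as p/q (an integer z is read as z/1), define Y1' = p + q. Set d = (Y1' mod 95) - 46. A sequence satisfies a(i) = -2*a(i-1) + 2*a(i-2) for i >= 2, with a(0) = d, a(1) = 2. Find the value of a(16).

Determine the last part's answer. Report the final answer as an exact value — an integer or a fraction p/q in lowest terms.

-32029952

Step 1: cross terms: (-34*7 - 35*-13)=217, (35*6 - -8*7)=266, (-8*-13 - -34*6)=308; twice the area = |791| = 791; area = 791/2; answer 791/2
Step 2: Y1 = 791/2; threaded value p + q = 793; d = -13; a(2) = -2*(2) + 2*(-13) = -30; iterating: a(2)=-30, a(3)=64, a(4)=-188, a(5)=504, a(6)=-1384, a(7)=3776, a(8)=-10320, a(9)=28192, a(10)=-77024, a(11)=210432, a(12)=-574912, a(13)=1570688, a(14)=-4291200, a(15)=11723776, a(16)=-32029952; answer -32029952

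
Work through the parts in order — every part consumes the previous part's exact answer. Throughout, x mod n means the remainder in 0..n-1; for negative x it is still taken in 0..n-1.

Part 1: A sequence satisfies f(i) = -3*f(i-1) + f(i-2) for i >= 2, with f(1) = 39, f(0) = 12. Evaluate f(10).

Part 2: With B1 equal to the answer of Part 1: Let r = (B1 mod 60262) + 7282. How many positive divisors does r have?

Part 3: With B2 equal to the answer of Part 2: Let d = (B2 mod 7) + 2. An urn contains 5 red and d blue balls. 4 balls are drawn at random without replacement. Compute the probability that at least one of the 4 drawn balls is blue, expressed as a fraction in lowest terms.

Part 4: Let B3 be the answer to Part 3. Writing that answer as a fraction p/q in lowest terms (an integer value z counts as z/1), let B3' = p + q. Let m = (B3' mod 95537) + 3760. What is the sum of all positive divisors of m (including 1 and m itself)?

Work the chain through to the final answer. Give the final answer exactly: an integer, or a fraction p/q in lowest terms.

5192

Part 1: f(2) = -3*(39) + 1*(12) = -105; iterating: f(2)=-105, f(3)=354, f(4)=-1167, f(5)=3855, f(6)=-12732, f(7)=42051, f(8)=-138885, f(9)=458706, f(10)=-1515003; answer -1515003
Part 2: B1 = -1515003; r = 59091; 59091 = 3 * 19697; number of divisors = (1+1) * (1+1) = 4; answer 4
Part 3: B2 = 4; d = 6; total draws C(11,4) = 330; complement C(5,4) = 5; favorable 330 - 5 = 325; P = 65/66; answer 65/66
Part 4: B3 = 65/66; threaded value p + q = 131; m = 3891; 3891 = 3 * 1297; sigma = (1 + 3) * (1 + 1297) = 4 * 1298 = 5192; answer 5192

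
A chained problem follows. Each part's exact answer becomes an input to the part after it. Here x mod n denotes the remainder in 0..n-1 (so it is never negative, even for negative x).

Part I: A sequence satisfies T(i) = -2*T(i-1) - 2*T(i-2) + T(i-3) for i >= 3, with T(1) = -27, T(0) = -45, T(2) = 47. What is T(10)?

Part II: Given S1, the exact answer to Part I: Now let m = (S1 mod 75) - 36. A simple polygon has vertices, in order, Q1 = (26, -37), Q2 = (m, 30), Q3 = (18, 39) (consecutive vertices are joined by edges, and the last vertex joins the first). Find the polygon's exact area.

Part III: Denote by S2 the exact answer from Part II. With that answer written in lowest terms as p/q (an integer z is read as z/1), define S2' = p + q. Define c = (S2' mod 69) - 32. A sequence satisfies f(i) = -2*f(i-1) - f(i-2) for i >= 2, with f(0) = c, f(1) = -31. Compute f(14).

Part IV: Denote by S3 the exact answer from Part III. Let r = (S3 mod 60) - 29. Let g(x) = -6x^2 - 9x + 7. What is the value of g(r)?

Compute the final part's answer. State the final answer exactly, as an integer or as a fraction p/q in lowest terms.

-4778

Part I: T(3) = -2*(47) - 2*(-27) + 1*(-45) = -85; iterating: T(3)=-85, T(4)=49, T(5)=119, T(6)=-421, T(7)=653, T(8)=-345, T(9)=-1037, T(10)=3417; answer 3417
Part II: S1 = 3417; m = 6; cross terms: (26*30 - 6*-37)=1002, (6*39 - 18*30)=-306, (18*-37 - 26*39)=-1680; twice the area = |-984| = 984; area = 492; answer 492
Part III: S2 = 492; threaded value p + q = 493; c = -22; f(2) = -2*(-31) - 1*(-22) = 84; iterating: f(2)=84, f(3)=-137, f(4)=190, f(5)=-243, f(6)=296, f(7)=-349, f(8)=402, f(9)=-455, f(10)=508, f(11)=-561, f(12)=614, f(13)=-667, f(14)=720; answer 720
Part IV: S3 = 720; r = -29; -6*(-29)^2 - 9*(-29)^1 + 7 = (-5046) + (261) + (7) = -4778; answer -4778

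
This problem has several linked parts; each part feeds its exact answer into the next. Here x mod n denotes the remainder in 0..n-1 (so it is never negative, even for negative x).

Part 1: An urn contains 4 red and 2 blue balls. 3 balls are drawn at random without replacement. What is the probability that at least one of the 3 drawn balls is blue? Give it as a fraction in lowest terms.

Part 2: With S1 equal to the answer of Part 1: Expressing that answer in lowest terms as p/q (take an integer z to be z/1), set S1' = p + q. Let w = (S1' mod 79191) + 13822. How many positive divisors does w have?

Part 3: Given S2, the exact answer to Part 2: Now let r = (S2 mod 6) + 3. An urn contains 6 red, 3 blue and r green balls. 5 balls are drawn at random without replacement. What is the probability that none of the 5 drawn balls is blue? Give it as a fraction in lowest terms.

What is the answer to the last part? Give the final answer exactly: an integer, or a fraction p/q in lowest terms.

Part 1: total draws C(6,3) = 20; complement C(4,3) = 4; favorable 20 - 4 = 16; P = 4/5; answer 4/5
Part 2: S1 = 4/5; threaded value p + q = 9; w = 13831; 13831 is prime, so its only divisors are 1 and 13831; count = 2; answer 2
Part 3: S2 = 2; r = 5; total draws C(14,5) = 2002; favorable C(11,5) = 462; P = 3/13; answer 3/13

3/13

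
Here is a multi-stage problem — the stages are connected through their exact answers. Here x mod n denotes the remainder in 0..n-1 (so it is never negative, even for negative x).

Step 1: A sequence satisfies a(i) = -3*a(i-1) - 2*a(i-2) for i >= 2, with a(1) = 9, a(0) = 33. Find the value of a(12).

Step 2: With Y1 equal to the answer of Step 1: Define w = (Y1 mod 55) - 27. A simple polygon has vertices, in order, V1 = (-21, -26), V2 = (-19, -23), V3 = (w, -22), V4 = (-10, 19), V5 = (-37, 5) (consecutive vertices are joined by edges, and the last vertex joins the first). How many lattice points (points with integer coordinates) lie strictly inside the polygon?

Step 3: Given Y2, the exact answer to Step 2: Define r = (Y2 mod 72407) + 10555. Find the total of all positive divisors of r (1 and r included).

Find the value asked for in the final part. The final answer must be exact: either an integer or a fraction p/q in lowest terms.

23760

Step 1: a(2) = -3*(9) - 2*(33) = -93; iterating: a(2)=-93, a(3)=261, a(4)=-597, a(5)=1269, a(6)=-2613, a(7)=5301, a(8)=-10677, a(9)=21429, a(10)=-42933, a(11)=85941, a(12)=-171957; answer -171957
Step 2: Y1 = -171957; w = 1; cross terms: (-21*-23 - -19*-26)=-11, (-19*-22 - 1*-23)=441, (1*19 - -10*-22)=-201, (-10*5 - -37*19)=653, (-37*-26 - -21*5)=1067; twice the area = |1949| = 1949; area = 1949/2; boundary points = 1 + 1 + 1 + 1 + 1 = 5; strictly interior points = area - boundary/2 + 1 = 973; answer 973
Step 3: Y2 = 973; r = 11528; 11528 = 2^3 * 11 * 131; sigma = (1 + 2 + 4 + 8) * (1 + 11) * (1 + 131) = 15 * 12 * 132 = 23760; answer 23760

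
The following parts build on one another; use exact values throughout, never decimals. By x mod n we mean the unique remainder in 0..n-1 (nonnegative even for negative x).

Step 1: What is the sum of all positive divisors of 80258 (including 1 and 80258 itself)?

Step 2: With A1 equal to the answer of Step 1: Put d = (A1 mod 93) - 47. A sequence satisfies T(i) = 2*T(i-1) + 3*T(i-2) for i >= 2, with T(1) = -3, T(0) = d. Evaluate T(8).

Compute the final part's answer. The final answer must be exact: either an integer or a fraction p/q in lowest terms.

-3279

Step 1: 80258 = 2 * 40129; sigma = (1 + 2) * (1 + 40129) = 3 * 40130 = 120390; answer 120390
Step 2: A1 = 120390; d = 1; T(2) = 2*(-3) + 3*(1) = -3; iterating: T(2)=-3, T(3)=-15, T(4)=-39, T(5)=-123, T(6)=-363, T(7)=-1095, T(8)=-3279; answer -3279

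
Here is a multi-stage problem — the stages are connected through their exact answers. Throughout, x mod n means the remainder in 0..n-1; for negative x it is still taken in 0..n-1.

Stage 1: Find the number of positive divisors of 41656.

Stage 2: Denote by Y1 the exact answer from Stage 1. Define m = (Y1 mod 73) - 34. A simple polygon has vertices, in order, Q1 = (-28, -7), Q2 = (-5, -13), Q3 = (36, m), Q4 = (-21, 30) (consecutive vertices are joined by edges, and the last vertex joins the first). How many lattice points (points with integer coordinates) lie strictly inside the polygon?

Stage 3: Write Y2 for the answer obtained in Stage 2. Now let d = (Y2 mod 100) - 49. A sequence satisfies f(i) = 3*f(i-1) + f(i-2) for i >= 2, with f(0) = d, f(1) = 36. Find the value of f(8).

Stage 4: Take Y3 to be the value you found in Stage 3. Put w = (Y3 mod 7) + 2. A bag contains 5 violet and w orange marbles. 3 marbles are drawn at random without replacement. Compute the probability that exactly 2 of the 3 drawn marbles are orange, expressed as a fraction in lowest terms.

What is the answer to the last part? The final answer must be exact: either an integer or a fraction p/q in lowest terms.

21/44

Stage 1: 41656 = 2^3 * 41 * 127; number of divisors = (3+1) * (1+1) * (1+1) = 16; answer 16
Stage 2: Y1 = 16; m = -18; cross terms: (-28*-13 - -5*-7)=329, (-5*-18 - 36*-13)=558, (36*30 - -21*-18)=702, (-21*-7 - -28*30)=987; twice the area = |2576| = 2576; area = 1288; boundary points = 1 + 1 + 3 + 1 = 6; strictly interior points = area - boundary/2 + 1 = 1286; answer 1286
Stage 3: Y2 = 1286; d = 37; f(2) = 3*(36) + 1*(37) = 145; iterating: f(2)=145, f(3)=471, f(4)=1558, f(5)=5145, f(6)=16993, f(7)=56124, f(8)=185365; answer 185365
Stage 4: Y3 = 185365; w = 7; total draws C(12,3) = 220; favorable C(7,2)*C(5,1) = 105; P = 21/44; answer 21/44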